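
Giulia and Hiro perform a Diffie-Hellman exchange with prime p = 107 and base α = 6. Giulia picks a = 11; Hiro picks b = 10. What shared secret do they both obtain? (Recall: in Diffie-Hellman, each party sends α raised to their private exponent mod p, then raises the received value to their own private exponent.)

12

Hiro sends B = α^b mod p = 6^10 mod 107.
6^1 ≡ 6 (mod 107)
6^2 = (6^1)^2 ≡ 6^2 = 36 ≡ 36 (mod 107)
6^4 = (6^2)^2 ≡ 36^2 = 1296 ≡ 12 (mod 107)
6^8 = (6^4)^2 ≡ 12^2 = 144 ≡ 37 (mod 107)
6^10 = 6^8 · 6^2 ≡ 37 · 36 ≡ 48 (mod 107).
So B = 48. Giulia then computes K = B^a mod p = 48^11 mod 107.
48^1 ≡ 48 (mod 107)
48^2 = (48^1)^2 ≡ 48^2 = 2304 ≡ 57 (mod 107)
48^4 = (48^2)^2 ≡ 57^2 = 3249 ≡ 39 (mod 107)
48^8 = (48^4)^2 ≡ 39^2 = 1521 ≡ 23 (mod 107)
48^11 = 48^8 · 48^2 · 48^1 ≡ 23 · 57 · 48 ≡ 12 (mod 107).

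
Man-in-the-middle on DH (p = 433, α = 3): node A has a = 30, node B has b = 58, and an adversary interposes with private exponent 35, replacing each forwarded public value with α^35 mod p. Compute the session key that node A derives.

Node A receives an adversary's public value M = 3^35 mod 433 instead of the honest one.
3^1 ≡ 3 (mod 433)
3^2 = (3^1)^2 ≡ 3^2 = 9 ≡ 9 (mod 433)
3^4 = (3^2)^2 ≡ 9^2 = 81 ≡ 81 (mod 433)
3^8 = (3^4)^2 ≡ 81^2 = 6561 ≡ 66 (mod 433)
3^16 = (3^8)^2 ≡ 66^2 = 4356 ≡ 26 (mod 433)
3^32 = (3^16)^2 ≡ 26^2 = 676 ≡ 243 (mod 433)
3^35 = 3^32 · 3^2 · 3^1 ≡ 243 · 9 · 3 ≡ 66 (mod 433).
So M = 66. Node A computes K = M^30 mod 433.
66^1 ≡ 66 (mod 433)
66^2 = (66^1)^2 ≡ 66^2 = 4356 ≡ 26 (mod 433)
66^4 = (66^2)^2 ≡ 26^2 = 676 ≡ 243 (mod 433)
66^8 = (66^4)^2 ≡ 243^2 = 59049 ≡ 161 (mod 433)
66^16 = (66^8)^2 ≡ 161^2 = 25921 ≡ 374 (mod 433)
66^30 = 66^16 · 66^8 · 66^4 · 66^2 ≡ 374 · 161 · 243 · 26 ≡ 417 (mod 433).

417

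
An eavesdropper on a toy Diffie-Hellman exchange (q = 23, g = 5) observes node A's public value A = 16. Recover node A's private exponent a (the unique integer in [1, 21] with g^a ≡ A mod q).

Try successive powers of 5 modulo 23:
5^1 ≡ 5
5^2 ≡ 2
5^3 ≡ 10
5^4 ≡ 4
5^5 ≡ 20
5^6 ≡ 8
5^7 ≡ 17
5^8 ≡ 16
Found: a = 8.

8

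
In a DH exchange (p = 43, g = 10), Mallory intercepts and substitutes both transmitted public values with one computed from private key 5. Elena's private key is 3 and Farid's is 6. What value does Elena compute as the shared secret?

16

Elena receives Mallory's public value M = 10^5 mod 43 instead of the honest one.
10^1 ≡ 10 (mod 43)
10^2 = (10^1)^2 ≡ 10^2 = 100 ≡ 14 (mod 43)
10^4 = (10^2)^2 ≡ 14^2 = 196 ≡ 24 (mod 43)
10^5 = 10^4 · 10^1 ≡ 24 · 10 ≡ 25 (mod 43).
So M = 25. Elena computes K = M^3 mod 43.
25^1 ≡ 25 (mod 43)
25^2 = (25^1)^2 ≡ 25^2 = 625 ≡ 23 (mod 43)
25^3 = 25^2 · 25^1 ≡ 23 · 25 ≡ 16 (mod 43).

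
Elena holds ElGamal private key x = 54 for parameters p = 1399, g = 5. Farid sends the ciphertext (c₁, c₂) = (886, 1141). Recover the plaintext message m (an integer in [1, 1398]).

117

Shared mask s = c₁^x mod p = 886^54 mod 1399.
886^1 ≡ 886 (mod 1399)
886^2 = (886^1)^2 ≡ 886^2 = 784996 ≡ 157 (mod 1399)
886^4 = (886^2)^2 ≡ 157^2 = 24649 ≡ 866 (mod 1399)
886^8 = (886^4)^2 ≡ 866^2 = 749956 ≡ 92 (mod 1399)
886^16 = (886^8)^2 ≡ 92^2 = 8464 ≡ 70 (mod 1399)
886^32 = (886^16)^2 ≡ 70^2 = 4900 ≡ 703 (mod 1399)
886^54 = 886^32 · 886^16 · 886^4 · 886^2 ≡ 703 · 70 · 866 · 157 ≡ 500 (mod 1399).
So s = 500; s⁻¹ ≡ 1122 (mod 1399).
m = c₂ · s⁻¹ mod 1399 = 1141 · 1122 mod 1399 = 117.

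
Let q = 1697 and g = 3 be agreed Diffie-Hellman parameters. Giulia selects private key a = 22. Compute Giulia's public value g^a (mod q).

Public value = 3^22 (mod 1697).
3^1 ≡ 3 (mod 1697)
3^2 = (3^1)^2 ≡ 3^2 = 9 ≡ 9 (mod 1697)
3^4 = (3^2)^2 ≡ 9^2 = 81 ≡ 81 (mod 1697)
3^8 = (3^4)^2 ≡ 81^2 = 6561 ≡ 1470 (mod 1697)
3^16 = (3^8)^2 ≡ 1470^2 = 2160900 ≡ 619 (mod 1697)
3^22 = 3^16 · 3^4 · 3^2 ≡ 619 · 81 · 9 ≡ 1546 (mod 1697).

1546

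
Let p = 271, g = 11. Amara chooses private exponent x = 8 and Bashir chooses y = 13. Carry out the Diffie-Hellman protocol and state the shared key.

Bashir sends B = g^y mod p = 11^13 mod 271.
11^1 ≡ 11 (mod 271)
11^2 = (11^1)^2 ≡ 11^2 = 121 ≡ 121 (mod 271)
11^4 = (11^2)^2 ≡ 121^2 = 14641 ≡ 7 (mod 271)
11^8 = (11^4)^2 ≡ 7^2 = 49 ≡ 49 (mod 271)
11^13 = 11^8 · 11^4 · 11^1 ≡ 49 · 7 · 11 ≡ 250 (mod 271).
So B = 250. Amara then computes K = B^x mod p = 250^8 mod 271.
250^1 ≡ 250 (mod 271)
250^2 = (250^1)^2 ≡ 250^2 = 62500 ≡ 170 (mod 271)
250^4 = (250^2)^2 ≡ 170^2 = 28900 ≡ 174 (mod 271)
250^8 = (250^4)^2 ≡ 174^2 = 30276 ≡ 195 (mod 271)

195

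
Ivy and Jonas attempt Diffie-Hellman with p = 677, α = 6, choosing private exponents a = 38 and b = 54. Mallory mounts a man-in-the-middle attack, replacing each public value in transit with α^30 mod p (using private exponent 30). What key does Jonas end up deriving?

454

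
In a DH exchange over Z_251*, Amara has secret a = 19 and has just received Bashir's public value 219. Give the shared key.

149

Shared key K = 219^19 mod 251.
219^1 ≡ 219 (mod 251)
219^2 = (219^1)^2 ≡ 219^2 = 47961 ≡ 20 (mod 251)
219^4 = (219^2)^2 ≡ 20^2 = 400 ≡ 149 (mod 251)
219^8 = (219^4)^2 ≡ 149^2 = 22201 ≡ 113 (mod 251)
219^16 = (219^8)^2 ≡ 113^2 = 12769 ≡ 219 (mod 251)
219^19 = 219^16 · 219^2 · 219^1 ≡ 219 · 20 · 219 ≡ 149 (mod 251).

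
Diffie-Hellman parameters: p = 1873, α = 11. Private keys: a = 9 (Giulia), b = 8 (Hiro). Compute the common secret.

1598

Giulia sends A = α^a mod p = 11^9 mod 1873.
11^1 ≡ 11 (mod 1873)
11^2 = (11^1)^2 ≡ 11^2 = 121 ≡ 121 (mod 1873)
11^4 = (11^2)^2 ≡ 121^2 = 14641 ≡ 1530 (mod 1873)
11^8 = (11^4)^2 ≡ 1530^2 = 2340900 ≡ 1523 (mod 1873)
11^9 = 11^8 · 11^1 ≡ 1523 · 11 ≡ 1769 (mod 1873).
So A = 1769. Hiro then computes K = A^b mod p = 1769^8 mod 1873.
1769^1 ≡ 1769 (mod 1873)
1769^2 = (1769^1)^2 ≡ 1769^2 = 3129361 ≡ 1451 (mod 1873)
1769^4 = (1769^2)^2 ≡ 1451^2 = 2105401 ≡ 149 (mod 1873)
1769^8 = (1769^4)^2 ≡ 149^2 = 22201 ≡ 1598 (mod 1873)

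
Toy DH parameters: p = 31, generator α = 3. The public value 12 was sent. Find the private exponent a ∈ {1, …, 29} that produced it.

19

Try successive powers of 3 modulo 31:
3^1 ≡ 3
3^2 ≡ 9
3^3 ≡ 27
3^4 ≡ 19
3^5 ≡ 26
3^6 ≡ 16
3^7 ≡ 17
3^8 ≡ 20
3^9 ≡ 29
3^10 ≡ 25
3^11 ≡ 13
3^12 ≡ 8
3^13 ≡ 24
3^14 ≡ 10
3^15 ≡ 30
3^16 ≡ 28
3^17 ≡ 22
3^18 ≡ 4
3^19 ≡ 12
Found: a = 19.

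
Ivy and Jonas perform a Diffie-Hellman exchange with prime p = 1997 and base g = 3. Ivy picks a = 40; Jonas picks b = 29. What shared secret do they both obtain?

1374

Ivy sends A = g^a mod p = 3^40 mod 1997.
3^1 ≡ 3 (mod 1997)
3^2 = (3^1)^2 ≡ 3^2 = 9 ≡ 9 (mod 1997)
3^4 = (3^2)^2 ≡ 9^2 = 81 ≡ 81 (mod 1997)
3^8 = (3^4)^2 ≡ 81^2 = 6561 ≡ 570 (mod 1997)
3^16 = (3^8)^2 ≡ 570^2 = 324900 ≡ 1386 (mod 1997)
3^32 = (3^16)^2 ≡ 1386^2 = 1920996 ≡ 1879 (mod 1997)
3^40 = 3^32 · 3^8 ≡ 1879 · 570 ≡ 638 (mod 1997).
So A = 638. Jonas then computes K = A^b mod p = 638^29 mod 1997.
638^1 ≡ 638 (mod 1997)
638^2 = (638^1)^2 ≡ 638^2 = 407044 ≡ 1653 (mod 1997)
638^4 = (638^2)^2 ≡ 1653^2 = 2732409 ≡ 513 (mod 1997)
638^8 = (638^4)^2 ≡ 513^2 = 263169 ≡ 1562 (mod 1997)
638^16 = (638^8)^2 ≡ 1562^2 = 2439844 ≡ 1507 (mod 1997)
638^29 = 638^16 · 638^8 · 638^4 · 638^1 ≡ 1507 · 1562 · 513 · 638 ≡ 1374 (mod 1997).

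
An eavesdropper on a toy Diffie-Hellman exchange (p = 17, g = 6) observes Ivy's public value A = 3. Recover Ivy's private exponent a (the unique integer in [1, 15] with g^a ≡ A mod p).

Try successive powers of 6 modulo 17:
6^1 ≡ 6
6^2 ≡ 2
6^3 ≡ 12
6^4 ≡ 4
6^5 ≡ 7
6^6 ≡ 8
6^7 ≡ 14
6^8 ≡ 16
6^9 ≡ 11
6^10 ≡ 15
6^11 ≡ 5
6^12 ≡ 13
6^13 ≡ 10
6^14 ≡ 9
6^15 ≡ 3
Found: a = 15.

15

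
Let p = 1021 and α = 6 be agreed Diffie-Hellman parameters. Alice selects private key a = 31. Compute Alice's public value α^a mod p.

2

Public value = 6^31 mod 1021.
6^1 ≡ 6 (mod 1021)
6^2 = (6^1)^2 ≡ 6^2 = 36 ≡ 36 (mod 1021)
6^4 = (6^2)^2 ≡ 36^2 = 1296 ≡ 275 (mod 1021)
6^8 = (6^4)^2 ≡ 275^2 = 75625 ≡ 71 (mod 1021)
6^16 = (6^8)^2 ≡ 71^2 = 5041 ≡ 957 (mod 1021)
6^31 = 6^16 · 6^8 · 6^4 · 6^2 · 6^1 ≡ 957 · 71 · 275 · 36 · 6 ≡ 2 (mod 1021).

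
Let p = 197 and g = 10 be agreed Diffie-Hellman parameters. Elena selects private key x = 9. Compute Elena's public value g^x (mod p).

Public value = 10^9 (mod 197).
10^1 ≡ 10 (mod 197)
10^2 = (10^1)^2 ≡ 10^2 = 100 ≡ 100 (mod 197)
10^4 = (10^2)^2 ≡ 100^2 = 10000 ≡ 150 (mod 197)
10^8 = (10^4)^2 ≡ 150^2 = 22500 ≡ 42 (mod 197)
10^9 = 10^8 · 10^1 ≡ 42 · 10 ≡ 26 (mod 197).

26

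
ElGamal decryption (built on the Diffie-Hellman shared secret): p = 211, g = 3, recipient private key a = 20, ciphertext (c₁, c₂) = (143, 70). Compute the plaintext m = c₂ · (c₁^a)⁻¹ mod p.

Shared mask s = c₁^a mod p = 143^20 mod 211.
143^1 ≡ 143 (mod 211)
143^2 = (143^1)^2 ≡ 143^2 = 20449 ≡ 193 (mod 211)
143^4 = (143^2)^2 ≡ 193^2 = 37249 ≡ 113 (mod 211)
143^8 = (143^4)^2 ≡ 113^2 = 12769 ≡ 109 (mod 211)
143^16 = (143^8)^2 ≡ 109^2 = 11881 ≡ 65 (mod 211)
143^20 = 143^16 · 143^4 ≡ 65 · 113 ≡ 171 (mod 211).
So s = 171; s⁻¹ ≡ 58 (mod 211).
m = c₂ · s⁻¹ mod 211 = 70 · 58 mod 211 = 51.

51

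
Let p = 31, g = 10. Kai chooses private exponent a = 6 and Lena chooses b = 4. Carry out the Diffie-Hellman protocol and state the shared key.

16

Kai sends A = g^a mod p = 10^6 mod 31.
10^1 ≡ 10 (mod 31)
10^2 = (10^1)^2 ≡ 10^2 = 100 ≡ 7 (mod 31)
10^4 = (10^2)^2 ≡ 7^2 = 49 ≡ 18 (mod 31)
10^6 = 10^4 · 10^2 ≡ 18 · 7 ≡ 2 (mod 31).
So A = 2. Lena then computes K = A^b mod p = 2^4 mod 31.
2^1 ≡ 2 (mod 31)
2^2 = (2^1)^2 ≡ 2^2 = 4 ≡ 4 (mod 31)
2^4 = (2^2)^2 ≡ 4^2 = 16 ≡ 16 (mod 31)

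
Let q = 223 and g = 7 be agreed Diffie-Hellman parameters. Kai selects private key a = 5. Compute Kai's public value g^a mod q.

Public value = 7^5 mod 223.
7^1 ≡ 7 (mod 223)
7^2 = (7^1)^2 ≡ 7^2 = 49 ≡ 49 (mod 223)
7^4 = (7^2)^2 ≡ 49^2 = 2401 ≡ 171 (mod 223)
7^5 = 7^4 · 7^1 ≡ 171 · 7 ≡ 82 (mod 223).

82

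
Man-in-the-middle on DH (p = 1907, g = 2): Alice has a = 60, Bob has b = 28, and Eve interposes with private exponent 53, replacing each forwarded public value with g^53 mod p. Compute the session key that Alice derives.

Alice receives Eve's public value M = 2^53 mod 1907 instead of the honest one.
2^1 ≡ 2 (mod 1907)
2^2 = (2^1)^2 ≡ 2^2 = 4 ≡ 4 (mod 1907)
2^4 = (2^2)^2 ≡ 4^2 = 16 ≡ 16 (mod 1907)
2^8 = (2^4)^2 ≡ 16^2 = 256 ≡ 256 (mod 1907)
2^16 = (2^8)^2 ≡ 256^2 = 65536 ≡ 698 (mod 1907)
2^32 = (2^16)^2 ≡ 698^2 = 487204 ≡ 919 (mod 1907)
2^53 = 2^32 · 2^16 · 2^4 · 2^1 ≡ 919 · 698 · 16 · 2 ≡ 1743 (mod 1907).
So M = 1743. Alice computes K = M^60 mod 1907.
1743^1 ≡ 1743 (mod 1907)
1743^2 = (1743^1)^2 ≡ 1743^2 = 3038049 ≡ 198 (mod 1907)
1743^4 = (1743^2)^2 ≡ 198^2 = 39204 ≡ 1064 (mod 1907)
1743^8 = (1743^4)^2 ≡ 1064^2 = 1132096 ≡ 1245 (mod 1907)
1743^16 = (1743^8)^2 ≡ 1245^2 = 1550025 ≡ 1541 (mod 1907)
1743^32 = (1743^16)^2 ≡ 1541^2 = 2374681 ≡ 466 (mod 1907)
1743^60 = 1743^32 · 1743^16 · 1743^8 · 1743^4 ≡ 466 · 1541 · 1245 · 1064 ≡ 412 (mod 1907).

412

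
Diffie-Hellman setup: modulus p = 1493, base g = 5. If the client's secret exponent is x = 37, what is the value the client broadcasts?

778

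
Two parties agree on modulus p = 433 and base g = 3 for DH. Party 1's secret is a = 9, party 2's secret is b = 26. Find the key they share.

234

Party 1 sends A = g^a mod p = 3^9 mod 433.
3^1 ≡ 3 (mod 433)
3^2 = (3^1)^2 ≡ 3^2 = 9 ≡ 9 (mod 433)
3^4 = (3^2)^2 ≡ 9^2 = 81 ≡ 81 (mod 433)
3^8 = (3^4)^2 ≡ 81^2 = 6561 ≡ 66 (mod 433)
3^9 = 3^8 · 3^1 ≡ 66 · 3 ≡ 198 (mod 433).
So A = 198. Party 2 then computes K = A^b mod p = 198^26 mod 433.
198^1 ≡ 198 (mod 433)
198^2 = (198^1)^2 ≡ 198^2 = 39204 ≡ 234 (mod 433)
198^4 = (198^2)^2 ≡ 234^2 = 54756 ≡ 198 (mod 433)
198^8 = (198^4)^2 ≡ 198^2 = 39204 ≡ 234 (mod 433)
198^16 = (198^8)^2 ≡ 234^2 = 54756 ≡ 198 (mod 433)
198^26 = 198^16 · 198^8 · 198^2 ≡ 198 · 234 · 234 ≡ 234 (mod 433).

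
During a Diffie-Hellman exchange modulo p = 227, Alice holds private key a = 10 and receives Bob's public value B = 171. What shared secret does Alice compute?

159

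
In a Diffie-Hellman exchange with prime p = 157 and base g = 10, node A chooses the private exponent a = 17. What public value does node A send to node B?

Public value = 10^17 (mod 157).
10^1 ≡ 10 (mod 157)
10^2 = (10^1)^2 ≡ 10^2 = 100 ≡ 100 (mod 157)
10^4 = (10^2)^2 ≡ 100^2 = 10000 ≡ 109 (mod 157)
10^8 = (10^4)^2 ≡ 109^2 = 11881 ≡ 106 (mod 157)
10^16 = (10^8)^2 ≡ 106^2 = 11236 ≡ 89 (mod 157)
10^17 = 10^16 · 10^1 ≡ 89 · 10 ≡ 105 (mod 157).

105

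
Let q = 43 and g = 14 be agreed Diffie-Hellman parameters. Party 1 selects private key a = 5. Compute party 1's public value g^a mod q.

Public value = 14^5 mod 43.
14^1 ≡ 14 (mod 43)
14^2 = (14^1)^2 ≡ 14^2 = 196 ≡ 24 (mod 43)
14^4 = (14^2)^2 ≡ 24^2 = 576 ≡ 17 (mod 43)
14^5 = 14^4 · 14^1 ≡ 17 · 14 ≡ 23 (mod 43).

23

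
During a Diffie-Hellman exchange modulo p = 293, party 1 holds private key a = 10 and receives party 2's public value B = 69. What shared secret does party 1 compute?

196

Shared key K = 69^10 mod 293.
69^1 ≡ 69 (mod 293)
69^2 = (69^1)^2 ≡ 69^2 = 4761 ≡ 73 (mod 293)
69^4 = (69^2)^2 ≡ 73^2 = 5329 ≡ 55 (mod 293)
69^8 = (69^4)^2 ≡ 55^2 = 3025 ≡ 95 (mod 293)
69^10 = 69^8 · 69^2 ≡ 95 · 73 ≡ 196 (mod 293).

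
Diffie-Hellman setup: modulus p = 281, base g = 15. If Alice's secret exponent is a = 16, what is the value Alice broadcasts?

273

Public value = 15^16 mod 281.
15^1 ≡ 15 (mod 281)
15^2 = (15^1)^2 ≡ 15^2 = 225 ≡ 225 (mod 281)
15^4 = (15^2)^2 ≡ 225^2 = 50625 ≡ 45 (mod 281)
15^8 = (15^4)^2 ≡ 45^2 = 2025 ≡ 58 (mod 281)
15^16 = (15^8)^2 ≡ 58^2 = 3364 ≡ 273 (mod 281)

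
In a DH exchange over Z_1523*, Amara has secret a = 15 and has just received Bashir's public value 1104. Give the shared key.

521

Shared key K = 1104^15 mod 1523.
1104^1 ≡ 1104 (mod 1523)
1104^2 = (1104^1)^2 ≡ 1104^2 = 1218816 ≡ 416 (mod 1523)
1104^4 = (1104^2)^2 ≡ 416^2 = 173056 ≡ 957 (mod 1523)
1104^8 = (1104^4)^2 ≡ 957^2 = 915849 ≡ 526 (mod 1523)
1104^15 = 1104^8 · 1104^4 · 1104^2 · 1104^1 ≡ 526 · 957 · 416 · 1104 ≡ 521 (mod 1523).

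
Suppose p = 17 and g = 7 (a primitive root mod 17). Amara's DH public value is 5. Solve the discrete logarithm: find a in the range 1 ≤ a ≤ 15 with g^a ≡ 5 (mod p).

15

Try successive powers of 7 modulo 17:
7^1 ≡ 7
7^2 ≡ 15
7^3 ≡ 3
7^4 ≡ 4
7^5 ≡ 11
7^6 ≡ 9
7^7 ≡ 12
7^8 ≡ 16
7^9 ≡ 10
7^10 ≡ 2
7^11 ≡ 14
7^12 ≡ 13
7^13 ≡ 6
7^14 ≡ 8
7^15 ≡ 5
Found: a = 15.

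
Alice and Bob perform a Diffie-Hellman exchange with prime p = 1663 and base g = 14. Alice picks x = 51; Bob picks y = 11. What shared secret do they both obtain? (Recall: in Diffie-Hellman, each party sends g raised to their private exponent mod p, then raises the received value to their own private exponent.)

826

Alice sends A = g^x mod p = 14^51 mod 1663.
14^1 ≡ 14 (mod 1663)
14^2 = (14^1)^2 ≡ 14^2 = 196 ≡ 196 (mod 1663)
14^4 = (14^2)^2 ≡ 196^2 = 38416 ≡ 167 (mod 1663)
14^8 = (14^4)^2 ≡ 167^2 = 27889 ≡ 1281 (mod 1663)
14^16 = (14^8)^2 ≡ 1281^2 = 1640961 ≡ 1243 (mod 1663)
14^32 = (14^16)^2 ≡ 1243^2 = 1545049 ≡ 122 (mod 1663)
14^51 = 14^32 · 14^16 · 14^2 · 14^1 ≡ 122 · 1243 · 196 · 14 ≡ 764 (mod 1663).
So A = 764. Bob then computes K = A^y mod p = 764^11 mod 1663.
764^1 ≡ 764 (mod 1663)
764^2 = (764^1)^2 ≡ 764^2 = 583696 ≡ 1646 (mod 1663)
764^4 = (764^2)^2 ≡ 1646^2 = 2709316 ≡ 289 (mod 1663)
764^8 = (764^4)^2 ≡ 289^2 = 83521 ≡ 371 (mod 1663)
764^11 = 764^8 · 764^2 · 764^1 ≡ 371 · 1646 · 764 ≡ 826 (mod 1663).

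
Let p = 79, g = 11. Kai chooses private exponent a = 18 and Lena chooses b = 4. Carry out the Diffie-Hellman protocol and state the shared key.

62

Lena sends B = g^b mod p = 11^4 mod 79.
11^1 ≡ 11 (mod 79)
11^2 = (11^1)^2 ≡ 11^2 = 121 ≡ 42 (mod 79)
11^4 = (11^2)^2 ≡ 42^2 = 1764 ≡ 26 (mod 79)
So B = 26. Kai then computes K = B^a mod p = 26^18 mod 79.
26^1 ≡ 26 (mod 79)
26^2 = (26^1)^2 ≡ 26^2 = 676 ≡ 44 (mod 79)
26^4 = (26^2)^2 ≡ 44^2 = 1936 ≡ 40 (mod 79)
26^8 = (26^4)^2 ≡ 40^2 = 1600 ≡ 20 (mod 79)
26^16 = (26^8)^2 ≡ 20^2 = 400 ≡ 5 (mod 79)
26^18 = 26^16 · 26^2 ≡ 5 · 44 ≡ 62 (mod 79).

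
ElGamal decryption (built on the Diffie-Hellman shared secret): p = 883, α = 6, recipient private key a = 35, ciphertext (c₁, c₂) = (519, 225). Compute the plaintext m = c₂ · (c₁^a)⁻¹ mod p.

453

Shared mask s = c₁^a mod p = 519^35 mod 883.
519^1 ≡ 519 (mod 883)
519^2 = (519^1)^2 ≡ 519^2 = 269361 ≡ 46 (mod 883)
519^4 = (519^2)^2 ≡ 46^2 = 2116 ≡ 350 (mod 883)
519^8 = (519^4)^2 ≡ 350^2 = 122500 ≡ 646 (mod 883)
519^16 = (519^8)^2 ≡ 646^2 = 417316 ≡ 540 (mod 883)
519^32 = (519^16)^2 ≡ 540^2 = 291600 ≡ 210 (mod 883)
519^35 = 519^32 · 519^2 · 519^1 ≡ 210 · 46 · 519 ≡ 749 (mod 883).
So s = 749; s⁻¹ ≡ 626 (mod 883).
m = c₂ · s⁻¹ mod 883 = 225 · 626 mod 883 = 453.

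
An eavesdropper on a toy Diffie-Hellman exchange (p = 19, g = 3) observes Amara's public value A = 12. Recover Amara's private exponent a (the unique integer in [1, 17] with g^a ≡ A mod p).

15

Try successive powers of 3 modulo 19:
3^1 ≡ 3
3^2 ≡ 9
3^3 ≡ 8
3^4 ≡ 5
3^5 ≡ 15
3^6 ≡ 7
3^7 ≡ 2
3^8 ≡ 6
3^9 ≡ 18
3^10 ≡ 16
3^11 ≡ 10
3^12 ≡ 11
3^13 ≡ 14
3^14 ≡ 4
3^15 ≡ 12
Found: a = 15.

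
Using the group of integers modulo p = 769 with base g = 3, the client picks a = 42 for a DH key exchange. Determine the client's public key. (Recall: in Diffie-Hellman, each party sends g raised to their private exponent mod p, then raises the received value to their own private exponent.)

Public value = 3^42 mod 769.
3^1 ≡ 3 (mod 769)
3^2 = (3^1)^2 ≡ 3^2 = 9 ≡ 9 (mod 769)
3^4 = (3^2)^2 ≡ 9^2 = 81 ≡ 81 (mod 769)
3^8 = (3^4)^2 ≡ 81^2 = 6561 ≡ 409 (mod 769)
3^16 = (3^8)^2 ≡ 409^2 = 167281 ≡ 408 (mod 769)
3^32 = (3^16)^2 ≡ 408^2 = 166464 ≡ 360 (mod 769)
3^42 = 3^32 · 3^8 · 3^2 ≡ 360 · 409 · 9 ≡ 173 (mod 769).

173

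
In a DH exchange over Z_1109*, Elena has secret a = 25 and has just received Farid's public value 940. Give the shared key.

339

Shared key K = 940^25 mod 1109.
940^1 ≡ 940 (mod 1109)
940^2 = (940^1)^2 ≡ 940^2 = 883600 ≡ 836 (mod 1109)
940^4 = (940^2)^2 ≡ 836^2 = 698896 ≡ 226 (mod 1109)
940^8 = (940^4)^2 ≡ 226^2 = 51076 ≡ 62 (mod 1109)
940^16 = (940^8)^2 ≡ 62^2 = 3844 ≡ 517 (mod 1109)
940^25 = 940^16 · 940^8 · 940^1 ≡ 517 · 62 · 940 ≡ 339 (mod 1109).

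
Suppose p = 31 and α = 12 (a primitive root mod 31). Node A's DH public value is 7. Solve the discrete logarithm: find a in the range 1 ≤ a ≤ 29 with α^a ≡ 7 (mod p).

22

Try successive powers of 12 modulo 31:
12^1 ≡ 12
12^2 ≡ 20
12^3 ≡ 23
12^4 ≡ 28
12^5 ≡ 26
12^6 ≡ 2
12^7 ≡ 24
12^8 ≡ 9
12^9 ≡ 15
12^10 ≡ 25
12^11 ≡ 21
12^12 ≡ 4
12^13 ≡ 17
12^14 ≡ 18
12^15 ≡ 30
12^16 ≡ 19
12^17 ≡ 11
12^18 ≡ 8
12^19 ≡ 3
12^20 ≡ 5
12^21 ≡ 29
12^22 ≡ 7
Found: a = 22.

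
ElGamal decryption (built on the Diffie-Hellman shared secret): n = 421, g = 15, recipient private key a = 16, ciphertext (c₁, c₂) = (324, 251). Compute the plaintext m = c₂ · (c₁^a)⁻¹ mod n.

Shared mask s = c₁^a mod n = 324^16 mod 421.
324^1 ≡ 324 (mod 421)
324^2 = (324^1)^2 ≡ 324^2 = 104976 ≡ 147 (mod 421)
324^4 = (324^2)^2 ≡ 147^2 = 21609 ≡ 138 (mod 421)
324^8 = (324^4)^2 ≡ 138^2 = 19044 ≡ 99 (mod 421)
324^16 = (324^8)^2 ≡ 99^2 = 9801 ≡ 118 (mod 421)
So s = 118; s⁻¹ ≡ 289 (mod 421).
m = c₂ · s⁻¹ mod 421 = 251 · 289 mod 421 = 127.

127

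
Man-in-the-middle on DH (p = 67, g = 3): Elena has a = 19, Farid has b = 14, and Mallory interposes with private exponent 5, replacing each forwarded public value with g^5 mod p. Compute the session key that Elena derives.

43

Elena receives Mallory's public value M = 3^5 mod 67 instead of the honest one.
3^1 ≡ 3 (mod 67)
3^2 = (3^1)^2 ≡ 3^2 = 9 ≡ 9 (mod 67)
3^4 = (3^2)^2 ≡ 9^2 = 81 ≡ 14 (mod 67)
3^5 = 3^4 · 3^1 ≡ 14 · 3 ≡ 42 (mod 67).
So M = 42. Elena computes K = M^19 mod 67.
42^1 ≡ 42 (mod 67)
42^2 = (42^1)^2 ≡ 42^2 = 1764 ≡ 22 (mod 67)
42^4 = (42^2)^2 ≡ 22^2 = 484 ≡ 15 (mod 67)
42^8 = (42^4)^2 ≡ 15^2 = 225 ≡ 24 (mod 67)
42^16 = (42^8)^2 ≡ 24^2 = 576 ≡ 40 (mod 67)
42^19 = 42^16 · 42^2 · 42^1 ≡ 40 · 22 · 42 ≡ 43 (mod 67).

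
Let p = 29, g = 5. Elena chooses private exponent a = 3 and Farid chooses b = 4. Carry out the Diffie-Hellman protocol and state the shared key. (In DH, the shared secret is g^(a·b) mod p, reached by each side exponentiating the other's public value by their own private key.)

Farid sends B = g^b mod p = 5^4 mod 29.
5^1 ≡ 5 (mod 29)
5^2 = (5^1)^2 ≡ 5^2 = 25 ≡ 25 (mod 29)
5^4 = (5^2)^2 ≡ 25^2 = 625 ≡ 16 (mod 29)
So B = 16. Elena then computes K = B^a mod p = 16^3 mod 29.
16^1 ≡ 16 (mod 29)
16^2 = (16^1)^2 ≡ 16^2 = 256 ≡ 24 (mod 29)
16^3 = 16^2 · 16^1 ≡ 24 · 16 ≡ 7 (mod 29).

7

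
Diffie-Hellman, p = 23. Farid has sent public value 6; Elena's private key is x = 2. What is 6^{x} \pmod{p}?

13

Shared key K = 6^2 mod 23.
6^1 ≡ 6 (mod 23)
6^2 = (6^1)^2 ≡ 6^2 = 36 ≡ 13 (mod 23)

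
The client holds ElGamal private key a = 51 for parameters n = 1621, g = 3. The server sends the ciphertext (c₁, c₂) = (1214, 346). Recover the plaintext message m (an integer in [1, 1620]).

497

Shared mask s = c₁^a mod n = 1214^51 mod 1621.
1214^1 ≡ 1214 (mod 1621)
1214^2 = (1214^1)^2 ≡ 1214^2 = 1473796 ≡ 307 (mod 1621)
1214^4 = (1214^2)^2 ≡ 307^2 = 94249 ≡ 231 (mod 1621)
1214^8 = (1214^4)^2 ≡ 231^2 = 53361 ≡ 1489 (mod 1621)
1214^16 = (1214^8)^2 ≡ 1489^2 = 2217121 ≡ 1214 (mod 1621)
1214^32 = (1214^16)^2 ≡ 1214^2 = 1473796 ≡ 307 (mod 1621)
1214^51 = 1214^32 · 1214^16 · 1214^2 · 1214^1 ≡ 307 · 1214 · 307 · 1214 ≡ 1214 (mod 1621).
So s = 1214; s⁻¹ ≡ 231 (mod 1621).
m = c₂ · s⁻¹ mod 1621 = 346 · 231 mod 1621 = 497.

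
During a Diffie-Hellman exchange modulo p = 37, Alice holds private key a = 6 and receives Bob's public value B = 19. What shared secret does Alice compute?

Shared key K = 19^6 mod 37.
19^1 ≡ 19 (mod 37)
19^2 = (19^1)^2 ≡ 19^2 = 361 ≡ 28 (mod 37)
19^4 = (19^2)^2 ≡ 28^2 = 784 ≡ 7 (mod 37)
19^6 = 19^4 · 19^2 ≡ 7 · 28 ≡ 11 (mod 37).

11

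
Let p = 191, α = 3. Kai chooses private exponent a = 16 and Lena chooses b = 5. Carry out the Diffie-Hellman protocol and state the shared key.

6

Kai sends A = α^a mod p = 3^16 mod 191.
3^1 ≡ 3 (mod 191)
3^2 = (3^1)^2 ≡ 3^2 = 9 ≡ 9 (mod 191)
3^4 = (3^2)^2 ≡ 9^2 = 81 ≡ 81 (mod 191)
3^8 = (3^4)^2 ≡ 81^2 = 6561 ≡ 67 (mod 191)
3^16 = (3^8)^2 ≡ 67^2 = 4489 ≡ 96 (mod 191)
So A = 96. Lena then computes K = A^b mod p = 96^5 mod 191.
96^1 ≡ 96 (mod 191)
96^2 = (96^1)^2 ≡ 96^2 = 9216 ≡ 48 (mod 191)
96^4 = (96^2)^2 ≡ 48^2 = 2304 ≡ 12 (mod 191)
96^5 = 96^4 · 96^1 ≡ 12 · 96 ≡ 6 (mod 191).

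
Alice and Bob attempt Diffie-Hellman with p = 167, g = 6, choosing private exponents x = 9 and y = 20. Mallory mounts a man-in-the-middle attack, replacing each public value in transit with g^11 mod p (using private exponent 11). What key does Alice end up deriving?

57

Alice receives Mallory's public value M = 6^11 mod 167 instead of the honest one.
6^1 ≡ 6 (mod 167)
6^2 = (6^1)^2 ≡ 6^2 = 36 ≡ 36 (mod 167)
6^4 = (6^2)^2 ≡ 36^2 = 1296 ≡ 127 (mod 167)
6^8 = (6^4)^2 ≡ 127^2 = 16129 ≡ 97 (mod 167)
6^11 = 6^8 · 6^2 · 6^1 ≡ 97 · 36 · 6 ≡ 77 (mod 167).
So M = 77. Alice computes K = M^9 mod 167.
77^1 ≡ 77 (mod 167)
77^2 = (77^1)^2 ≡ 77^2 = 5929 ≡ 84 (mod 167)
77^4 = (77^2)^2 ≡ 84^2 = 7056 ≡ 42 (mod 167)
77^8 = (77^4)^2 ≡ 42^2 = 1764 ≡ 94 (mod 167)
77^9 = 77^8 · 77^1 ≡ 94 · 77 ≡ 57 (mod 167).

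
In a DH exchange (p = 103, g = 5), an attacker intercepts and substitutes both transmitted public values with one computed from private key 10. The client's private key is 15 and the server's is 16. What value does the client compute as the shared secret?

14

The client receives an attacker's public value M = 5^10 mod 103 instead of the honest one.
5^1 ≡ 5 (mod 103)
5^2 = (5^1)^2 ≡ 5^2 = 25 ≡ 25 (mod 103)
5^4 = (5^2)^2 ≡ 25^2 = 625 ≡ 7 (mod 103)
5^8 = (5^4)^2 ≡ 7^2 = 49 ≡ 49 (mod 103)
5^10 = 5^8 · 5^2 ≡ 49 · 25 ≡ 92 (mod 103).
So M = 92. The client computes K = M^15 mod 103.
92^1 ≡ 92 (mod 103)
92^2 = (92^1)^2 ≡ 92^2 = 8464 ≡ 18 (mod 103)
92^4 = (92^2)^2 ≡ 18^2 = 324 ≡ 15 (mod 103)
92^8 = (92^4)^2 ≡ 15^2 = 225 ≡ 19 (mod 103)
92^15 = 92^8 · 92^4 · 92^2 · 92^1 ≡ 19 · 15 · 18 · 92 ≡ 14 (mod 103).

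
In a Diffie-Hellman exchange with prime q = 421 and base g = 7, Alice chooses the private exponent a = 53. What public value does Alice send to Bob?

Public value = 7^{53} \pmod{421}.
7^1 ≡ 7 (mod 421)
7^2 = (7^1)^2 ≡ 7^2 = 49 ≡ 49 (mod 421)
7^4 = (7^2)^2 ≡ 49^2 = 2401 ≡ 296 (mod 421)
7^8 = (7^4)^2 ≡ 296^2 = 87616 ≡ 48 (mod 421)
7^16 = (7^8)^2 ≡ 48^2 = 2304 ≡ 199 (mod 421)
7^32 = (7^16)^2 ≡ 199^2 = 39601 ≡ 27 (mod 421)
7^53 = 7^32 · 7^16 · 7^4 · 7^1 ≡ 27 · 199 · 296 · 7 ≡ 353 (mod 421).

353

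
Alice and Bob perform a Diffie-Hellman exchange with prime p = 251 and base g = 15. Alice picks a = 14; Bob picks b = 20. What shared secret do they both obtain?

5

Bob sends B = g^b mod p = 15^20 mod 251.
15^1 ≡ 15 (mod 251)
15^2 = (15^1)^2 ≡ 15^2 = 225 ≡ 225 (mod 251)
15^4 = (15^2)^2 ≡ 225^2 = 50625 ≡ 174 (mod 251)
15^8 = (15^4)^2 ≡ 174^2 = 30276 ≡ 156 (mod 251)
15^16 = (15^8)^2 ≡ 156^2 = 24336 ≡ 240 (mod 251)
15^20 = 15^16 · 15^4 ≡ 240 · 174 ≡ 94 (mod 251).
So B = 94. Alice then computes K = B^a mod p = 94^14 mod 251.
94^1 ≡ 94 (mod 251)
94^2 = (94^1)^2 ≡ 94^2 = 8836 ≡ 51 (mod 251)
94^4 = (94^2)^2 ≡ 51^2 = 2601 ≡ 91 (mod 251)
94^8 = (94^4)^2 ≡ 91^2 = 8281 ≡ 249 (mod 251)
94^14 = 94^8 · 94^4 · 94^2 ≡ 249 · 91 · 51 ≡ 5 (mod 251).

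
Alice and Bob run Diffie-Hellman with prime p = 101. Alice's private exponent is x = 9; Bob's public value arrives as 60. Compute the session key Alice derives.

69

Shared key K = 60^9 mod 101.
60^1 ≡ 60 (mod 101)
60^2 = (60^1)^2 ≡ 60^2 = 3600 ≡ 65 (mod 101)
60^4 = (60^2)^2 ≡ 65^2 = 4225 ≡ 84 (mod 101)
60^8 = (60^4)^2 ≡ 84^2 = 7056 ≡ 87 (mod 101)
60^9 = 60^8 · 60^1 ≡ 87 · 60 ≡ 69 (mod 101).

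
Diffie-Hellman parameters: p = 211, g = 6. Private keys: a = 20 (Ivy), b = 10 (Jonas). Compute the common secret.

Jonas sends B = g^b mod p = 6^10 mod 211.
6^1 ≡ 6 (mod 211)
6^2 = (6^1)^2 ≡ 6^2 = 36 ≡ 36 (mod 211)
6^4 = (6^2)^2 ≡ 36^2 = 1296 ≡ 30 (mod 211)
6^8 = (6^4)^2 ≡ 30^2 = 900 ≡ 56 (mod 211)
6^10 = 6^8 · 6^2 ≡ 56 · 36 ≡ 117 (mod 211).
So B = 117. Ivy then computes K = B^a mod p = 117^20 mod 211.
117^1 ≡ 117 (mod 211)
117^2 = (117^1)^2 ≡ 117^2 = 13689 ≡ 185 (mod 211)
117^4 = (117^2)^2 ≡ 185^2 = 34225 ≡ 43 (mod 211)
117^8 = (117^4)^2 ≡ 43^2 = 1849 ≡ 161 (mod 211)
117^16 = (117^8)^2 ≡ 161^2 = 25921 ≡ 179 (mod 211)
117^20 = 117^16 · 117^4 ≡ 179 · 43 ≡ 101 (mod 211).

101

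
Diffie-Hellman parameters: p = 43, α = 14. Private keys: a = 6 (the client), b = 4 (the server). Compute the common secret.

35

The client sends A = α^a mod p = 14^6 mod 43.
14^1 ≡ 14 (mod 43)
14^2 = (14^1)^2 ≡ 14^2 = 196 ≡ 24 (mod 43)
14^4 = (14^2)^2 ≡ 24^2 = 576 ≡ 17 (mod 43)
14^6 = 14^4 · 14^2 ≡ 17 · 24 ≡ 21 (mod 43).
So A = 21. The server then computes K = A^b mod p = 21^4 mod 43.
21^1 ≡ 21 (mod 43)
21^2 = (21^1)^2 ≡ 21^2 = 441 ≡ 11 (mod 43)
21^4 = (21^2)^2 ≡ 11^2 = 121 ≡ 35 (mod 43)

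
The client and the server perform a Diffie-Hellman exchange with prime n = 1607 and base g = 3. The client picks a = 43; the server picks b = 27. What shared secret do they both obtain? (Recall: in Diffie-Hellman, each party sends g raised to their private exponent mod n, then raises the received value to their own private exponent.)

91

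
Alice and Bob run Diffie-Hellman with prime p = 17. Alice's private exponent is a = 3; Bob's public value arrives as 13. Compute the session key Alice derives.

4

Shared key K = 13^3 mod 17.
13^1 ≡ 13 (mod 17)
13^2 = (13^1)^2 ≡ 13^2 = 169 ≡ 16 (mod 17)
13^3 = 13^2 · 13^1 ≡ 16 · 13 ≡ 4 (mod 17).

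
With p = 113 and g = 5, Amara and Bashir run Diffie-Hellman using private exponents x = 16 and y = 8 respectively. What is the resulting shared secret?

30

Amara sends A = g^x mod p = 5^16 mod 113.
5^1 ≡ 5 (mod 113)
5^2 = (5^1)^2 ≡ 5^2 = 25 ≡ 25 (mod 113)
5^4 = (5^2)^2 ≡ 25^2 = 625 ≡ 60 (mod 113)
5^8 = (5^4)^2 ≡ 60^2 = 3600 ≡ 97 (mod 113)
5^16 = (5^8)^2 ≡ 97^2 = 9409 ≡ 30 (mod 113)
So A = 30. Bashir then computes K = A^y mod p = 30^8 mod 113.
30^1 ≡ 30 (mod 113)
30^2 = (30^1)^2 ≡ 30^2 = 900 ≡ 109 (mod 113)
30^4 = (30^2)^2 ≡ 109^2 = 11881 ≡ 16 (mod 113)
30^8 = (30^4)^2 ≡ 16^2 = 256 ≡ 30 (mod 113)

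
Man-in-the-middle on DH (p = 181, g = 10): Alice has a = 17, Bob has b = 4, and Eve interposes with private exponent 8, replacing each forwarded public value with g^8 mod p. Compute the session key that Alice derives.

9

Alice receives Eve's public value M = 10^8 mod 181 instead of the honest one.
10^1 ≡ 10 (mod 181)
10^2 = (10^1)^2 ≡ 10^2 = 100 ≡ 100 (mod 181)
10^4 = (10^2)^2 ≡ 100^2 = 10000 ≡ 45 (mod 181)
10^8 = (10^4)^2 ≡ 45^2 = 2025 ≡ 34 (mod 181)
So M = 34. Alice computes K = M^17 mod 181.
34^1 ≡ 34 (mod 181)
34^2 = (34^1)^2 ≡ 34^2 = 1156 ≡ 70 (mod 181)
34^4 = (34^2)^2 ≡ 70^2 = 4900 ≡ 13 (mod 181)
34^8 = (34^4)^2 ≡ 13^2 = 169 ≡ 169 (mod 181)
34^16 = (34^8)^2 ≡ 169^2 = 28561 ≡ 144 (mod 181)
34^17 = 34^16 · 34^1 ≡ 144 · 34 ≡ 9 (mod 181).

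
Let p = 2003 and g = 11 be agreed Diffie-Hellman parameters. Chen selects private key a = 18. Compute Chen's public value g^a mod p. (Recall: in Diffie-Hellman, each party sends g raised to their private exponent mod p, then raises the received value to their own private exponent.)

Public value = 11^18 mod 2003.
11^1 ≡ 11 (mod 2003)
11^2 = (11^1)^2 ≡ 11^2 = 121 ≡ 121 (mod 2003)
11^4 = (11^2)^2 ≡ 121^2 = 14641 ≡ 620 (mod 2003)
11^8 = (11^4)^2 ≡ 620^2 = 384400 ≡ 1827 (mod 2003)
11^16 = (11^8)^2 ≡ 1827^2 = 3337929 ≡ 931 (mod 2003)
11^18 = 11^16 · 11^2 ≡ 931 · 121 ≡ 483 (mod 2003).

483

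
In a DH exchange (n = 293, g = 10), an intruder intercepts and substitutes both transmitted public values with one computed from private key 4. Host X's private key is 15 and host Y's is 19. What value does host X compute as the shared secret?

17

Host X receives an intruder's public value M = 10^4 mod 293 instead of the honest one.
10^1 ≡ 10 (mod 293)
10^2 = (10^1)^2 ≡ 10^2 = 100 ≡ 100 (mod 293)
10^4 = (10^2)^2 ≡ 100^2 = 10000 ≡ 38 (mod 293)
So M = 38. Host X computes K = M^15 mod 293.
38^1 ≡ 38 (mod 293)
38^2 = (38^1)^2 ≡ 38^2 = 1444 ≡ 272 (mod 293)
38^4 = (38^2)^2 ≡ 272^2 = 73984 ≡ 148 (mod 293)
38^8 = (38^4)^2 ≡ 148^2 = 21904 ≡ 222 (mod 293)
38^15 = 38^8 · 38^4 · 38^2 · 38^1 ≡ 222 · 148 · 272 · 38 ≡ 17 (mod 293).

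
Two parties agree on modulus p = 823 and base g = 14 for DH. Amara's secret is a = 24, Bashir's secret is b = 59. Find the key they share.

315

Bashir sends B = g^b mod p = 14^59 mod 823.
14^1 ≡ 14 (mod 823)
14^2 = (14^1)^2 ≡ 14^2 = 196 ≡ 196 (mod 823)
14^4 = (14^2)^2 ≡ 196^2 = 38416 ≡ 558 (mod 823)
14^8 = (14^4)^2 ≡ 558^2 = 311364 ≡ 270 (mod 823)
14^16 = (14^8)^2 ≡ 270^2 = 72900 ≡ 476 (mod 823)
14^32 = (14^16)^2 ≡ 476^2 = 226576 ≡ 251 (mod 823)
14^59 = 14^32 · 14^16 · 14^8 · 14^2 · 14^1 ≡ 251 · 476 · 270 · 196 · 14 ≡ 690 (mod 823).
So B = 690. Amara then computes K = B^a mod p = 690^24 mod 823.
690^1 ≡ 690 (mod 823)
690^2 = (690^1)^2 ≡ 690^2 = 476100 ≡ 406 (mod 823)
690^4 = (690^2)^2 ≡ 406^2 = 164836 ≡ 236 (mod 823)
690^8 = (690^4)^2 ≡ 236^2 = 55696 ≡ 555 (mod 823)
690^16 = (690^8)^2 ≡ 555^2 = 308025 ≡ 223 (mod 823)
690^24 = 690^16 · 690^8 ≡ 223 · 555 ≡ 315 (mod 823).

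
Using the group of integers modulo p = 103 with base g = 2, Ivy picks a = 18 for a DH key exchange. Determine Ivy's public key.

Public value = 2^18 mod 103.
2^1 ≡ 2 (mod 103)
2^2 = (2^1)^2 ≡ 2^2 = 4 ≡ 4 (mod 103)
2^4 = (2^2)^2 ≡ 4^2 = 16 ≡ 16 (mod 103)
2^8 = (2^4)^2 ≡ 16^2 = 256 ≡ 50 (mod 103)
2^16 = (2^8)^2 ≡ 50^2 = 2500 ≡ 28 (mod 103)
2^18 = 2^16 · 2^2 ≡ 28 · 4 ≡ 9 (mod 103).

9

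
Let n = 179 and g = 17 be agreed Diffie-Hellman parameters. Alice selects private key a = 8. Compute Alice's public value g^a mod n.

Public value = 17^8 mod 179.
17^1 ≡ 17 (mod 179)
17^2 = (17^1)^2 ≡ 17^2 = 289 ≡ 110 (mod 179)
17^4 = (17^2)^2 ≡ 110^2 = 12100 ≡ 107 (mod 179)
17^8 = (17^4)^2 ≡ 107^2 = 11449 ≡ 172 (mod 179)

172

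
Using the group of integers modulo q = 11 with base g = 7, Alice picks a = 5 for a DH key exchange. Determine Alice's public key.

Public value = 7^5 mod 11.
7^1 ≡ 7 (mod 11)
7^2 = (7^1)^2 ≡ 7^2 = 49 ≡ 5 (mod 11)
7^4 = (7^2)^2 ≡ 5^2 = 25 ≡ 3 (mod 11)
7^5 = 7^4 · 7^1 ≡ 3 · 7 ≡ 10 (mod 11).

10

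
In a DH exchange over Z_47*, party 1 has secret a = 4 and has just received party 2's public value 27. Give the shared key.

12

Shared key K = 27^4 mod 47.
27^1 ≡ 27 (mod 47)
27^2 = (27^1)^2 ≡ 27^2 = 729 ≡ 24 (mod 47)
27^4 = (27^2)^2 ≡ 24^2 = 576 ≡ 12 (mod 47)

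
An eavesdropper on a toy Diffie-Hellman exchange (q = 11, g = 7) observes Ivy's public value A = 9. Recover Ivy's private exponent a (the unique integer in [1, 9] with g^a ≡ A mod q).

8

Try successive powers of 7 modulo 11:
7^1 ≡ 7
7^2 ≡ 5
7^3 ≡ 2
7^4 ≡ 3
7^5 ≡ 10
7^6 ≡ 4
7^7 ≡ 6
7^8 ≡ 9
Found: a = 8.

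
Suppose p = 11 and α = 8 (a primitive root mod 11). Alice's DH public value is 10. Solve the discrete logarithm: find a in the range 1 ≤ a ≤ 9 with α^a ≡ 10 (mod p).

Try successive powers of 8 modulo 11:
8^1 ≡ 8
8^2 ≡ 9
8^3 ≡ 6
8^4 ≡ 4
8^5 ≡ 10
Found: a = 5.

5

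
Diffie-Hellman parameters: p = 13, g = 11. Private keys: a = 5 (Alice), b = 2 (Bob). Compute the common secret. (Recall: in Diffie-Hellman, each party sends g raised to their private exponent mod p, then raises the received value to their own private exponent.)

Alice sends A = g^a mod p = 11^5 mod 13.
11^1 ≡ 11 (mod 13)
11^2 = (11^1)^2 ≡ 11^2 = 121 ≡ 4 (mod 13)
11^4 = (11^2)^2 ≡ 4^2 = 16 ≡ 3 (mod 13)
11^5 = 11^4 · 11^1 ≡ 3 · 11 ≡ 7 (mod 13).
So A = 7. Bob then computes K = A^b mod p = 7^2 mod 13.
7^1 ≡ 7 (mod 13)
7^2 = (7^1)^2 ≡ 7^2 = 49 ≡ 10 (mod 13)

10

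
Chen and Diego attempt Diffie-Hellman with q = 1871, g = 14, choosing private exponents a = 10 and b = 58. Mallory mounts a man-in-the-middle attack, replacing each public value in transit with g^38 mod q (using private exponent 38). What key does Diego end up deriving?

1852

Diego receives Mallory's public value M = 14^38 mod 1871 instead of the honest one.
14^1 ≡ 14 (mod 1871)
14^2 = (14^1)^2 ≡ 14^2 = 196 ≡ 196 (mod 1871)
14^4 = (14^2)^2 ≡ 196^2 = 38416 ≡ 996 (mod 1871)
14^8 = (14^4)^2 ≡ 996^2 = 992016 ≡ 386 (mod 1871)
14^16 = (14^8)^2 ≡ 386^2 = 148996 ≡ 1187 (mod 1871)
14^32 = (14^16)^2 ≡ 1187^2 = 1408969 ≡ 106 (mod 1871)
14^38 = 14^32 · 14^4 · 14^2 ≡ 106 · 996 · 196 ≡ 1507 (mod 1871).
So M = 1507. Diego computes K = M^58 mod 1871.
1507^1 ≡ 1507 (mod 1871)
1507^2 = (1507^1)^2 ≡ 1507^2 = 2271049 ≡ 1526 (mod 1871)
1507^4 = (1507^2)^2 ≡ 1526^2 = 2328676 ≡ 1152 (mod 1871)
1507^8 = (1507^4)^2 ≡ 1152^2 = 1327104 ≡ 565 (mod 1871)
1507^16 = (1507^8)^2 ≡ 565^2 = 319225 ≡ 1155 (mod 1871)
1507^32 = (1507^16)^2 ≡ 1155^2 = 1334025 ≡ 2 (mod 1871)
1507^58 = 1507^32 · 1507^16 · 1507^8 · 1507^2 ≡ 2 · 1155 · 565 · 1526 ≡ 1852 (mod 1871).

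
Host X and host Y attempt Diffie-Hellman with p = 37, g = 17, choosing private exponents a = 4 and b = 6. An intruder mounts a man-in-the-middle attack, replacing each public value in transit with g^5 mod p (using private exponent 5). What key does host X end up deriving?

Host X receives an intruder's public value M = 17^5 mod 37 instead of the honest one.
17^1 ≡ 17 (mod 37)
17^2 = (17^1)^2 ≡ 17^2 = 289 ≡ 30 (mod 37)
17^4 = (17^2)^2 ≡ 30^2 = 900 ≡ 12 (mod 37)
17^5 = 17^4 · 17^1 ≡ 12 · 17 ≡ 19 (mod 37).
So M = 19. Host X computes K = M^4 mod 37.
19^1 ≡ 19 (mod 37)
19^2 = (19^1)^2 ≡ 19^2 = 361 ≡ 28 (mod 37)
19^4 = (19^2)^2 ≡ 28^2 = 784 ≡ 7 (mod 37)

7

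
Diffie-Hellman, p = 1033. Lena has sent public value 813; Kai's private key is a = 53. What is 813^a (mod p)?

Shared key K = 813^53 mod 1033.
813^1 ≡ 813 (mod 1033)
813^2 = (813^1)^2 ≡ 813^2 = 660969 ≡ 882 (mod 1033)
813^4 = (813^2)^2 ≡ 882^2 = 777924 ≡ 75 (mod 1033)
813^8 = (813^4)^2 ≡ 75^2 = 5625 ≡ 460 (mod 1033)
813^16 = (813^8)^2 ≡ 460^2 = 211600 ≡ 868 (mod 1033)
813^32 = (813^16)^2 ≡ 868^2 = 753424 ≡ 367 (mod 1033)
813^53 = 813^32 · 813^16 · 813^4 · 813^1 ≡ 367 · 868 · 75 · 813 ≡ 646 (mod 1033).

646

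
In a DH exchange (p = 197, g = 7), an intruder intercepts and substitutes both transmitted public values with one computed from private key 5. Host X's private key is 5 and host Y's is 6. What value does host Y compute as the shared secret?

188

Host Y receives an intruder's public value M = 7^5 mod 197 instead of the honest one.
7^1 ≡ 7 (mod 197)
7^2 = (7^1)^2 ≡ 7^2 = 49 ≡ 49 (mod 197)
7^4 = (7^2)^2 ≡ 49^2 = 2401 ≡ 37 (mod 197)
7^5 = 7^4 · 7^1 ≡ 37 · 7 ≡ 62 (mod 197).
So M = 62. Host Y computes K = M^6 mod 197.
62^1 ≡ 62 (mod 197)
62^2 = (62^1)^2 ≡ 62^2 = 3844 ≡ 101 (mod 197)
62^4 = (62^2)^2 ≡ 101^2 = 10201 ≡ 154 (mod 197)
62^6 = 62^4 · 62^2 ≡ 154 · 101 ≡ 188 (mod 197).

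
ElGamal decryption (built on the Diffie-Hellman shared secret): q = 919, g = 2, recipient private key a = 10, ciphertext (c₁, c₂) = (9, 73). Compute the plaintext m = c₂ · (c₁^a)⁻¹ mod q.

393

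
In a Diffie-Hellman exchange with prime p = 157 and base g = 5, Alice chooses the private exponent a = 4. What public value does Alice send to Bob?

154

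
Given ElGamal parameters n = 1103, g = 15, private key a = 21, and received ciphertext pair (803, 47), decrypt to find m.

659

Shared mask s = c₁^a mod n = 803^21 mod 1103.
803^1 ≡ 803 (mod 1103)
803^2 = (803^1)^2 ≡ 803^2 = 644809 ≡ 657 (mod 1103)
803^4 = (803^2)^2 ≡ 657^2 = 431649 ≡ 376 (mod 1103)
803^8 = (803^4)^2 ≡ 376^2 = 141376 ≡ 192 (mod 1103)
803^16 = (803^8)^2 ≡ 192^2 = 36864 ≡ 465 (mod 1103)
803^21 = 803^16 · 803^4 · 803^1 ≡ 465 · 376 · 803 ≡ 62 (mod 1103).
So s = 62; s⁻¹ ≡ 765 (mod 1103).
m = c₂ · s⁻¹ mod 1103 = 47 · 765 mod 1103 = 659.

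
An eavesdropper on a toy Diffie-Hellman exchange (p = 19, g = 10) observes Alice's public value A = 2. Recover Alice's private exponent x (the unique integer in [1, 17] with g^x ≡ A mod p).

Try successive powers of 10 modulo 19:
10^1 ≡ 10
10^2 ≡ 5
10^3 ≡ 12
10^4 ≡ 6
10^5 ≡ 3
10^6 ≡ 11
10^7 ≡ 15
10^8 ≡ 17
10^9 ≡ 18
10^10 ≡ 9
10^11 ≡ 14
10^12 ≡ 7
10^13 ≡ 13
10^14 ≡ 16
10^15 ≡ 8
10^16 ≡ 4
10^17 ≡ 2
Found: x = 17.

17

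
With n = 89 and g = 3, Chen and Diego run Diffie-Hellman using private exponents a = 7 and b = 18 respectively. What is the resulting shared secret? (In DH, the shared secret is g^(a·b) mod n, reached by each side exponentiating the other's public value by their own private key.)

68

Diego sends B = g^b mod n = 3^18 mod 89.
3^1 ≡ 3 (mod 89)
3^2 = (3^1)^2 ≡ 3^2 = 9 ≡ 9 (mod 89)
3^4 = (3^2)^2 ≡ 9^2 = 81 ≡ 81 (mod 89)
3^8 = (3^4)^2 ≡ 81^2 = 6561 ≡ 64 (mod 89)
3^16 = (3^8)^2 ≡ 64^2 = 4096 ≡ 2 (mod 89)
3^18 = 3^16 · 3^2 ≡ 2 · 9 ≡ 18 (mod 89).
So B = 18. Chen then computes K = B^a mod n = 18^7 mod 89.
18^1 ≡ 18 (mod 89)
18^2 = (18^1)^2 ≡ 18^2 = 324 ≡ 57 (mod 89)
18^4 = (18^2)^2 ≡ 57^2 = 3249 ≡ 45 (mod 89)
18^7 = 18^4 · 18^2 · 18^1 ≡ 45 · 57 · 18 ≡ 68 (mod 89).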